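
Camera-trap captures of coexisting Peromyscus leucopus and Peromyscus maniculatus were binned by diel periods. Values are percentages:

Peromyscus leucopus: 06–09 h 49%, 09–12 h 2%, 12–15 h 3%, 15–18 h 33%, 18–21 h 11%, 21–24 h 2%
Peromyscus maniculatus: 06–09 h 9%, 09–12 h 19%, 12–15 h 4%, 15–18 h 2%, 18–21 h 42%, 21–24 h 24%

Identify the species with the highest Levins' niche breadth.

Peromyscus maniculatus

Convert percentages to proportions (divide by 100).
Σp_leucᵢ² = 0.49² + 0.02² + 0.03² + 0.33² + 0.11² + 0.02² = 0.2401 + 0.0004 + 0.0009 + 0.1089 + 0.0121 + 0.0004 = 0.3628
B_leuc = 1 / 0.3628 = 2.7563
Σp_maniᵢ² = 0.09² + 0.19² + 0.04² + 0.02² + 0.42² + 0.24² = 0.0081 + 0.0361 + 0.0016 + 0.0004 + 0.1764 + 0.0576 = 0.2802
B_mani = 1 / 0.2802 = 3.5689
Highest B → broadest niche (most generalist): Peromyscus maniculatus (B = 3.57).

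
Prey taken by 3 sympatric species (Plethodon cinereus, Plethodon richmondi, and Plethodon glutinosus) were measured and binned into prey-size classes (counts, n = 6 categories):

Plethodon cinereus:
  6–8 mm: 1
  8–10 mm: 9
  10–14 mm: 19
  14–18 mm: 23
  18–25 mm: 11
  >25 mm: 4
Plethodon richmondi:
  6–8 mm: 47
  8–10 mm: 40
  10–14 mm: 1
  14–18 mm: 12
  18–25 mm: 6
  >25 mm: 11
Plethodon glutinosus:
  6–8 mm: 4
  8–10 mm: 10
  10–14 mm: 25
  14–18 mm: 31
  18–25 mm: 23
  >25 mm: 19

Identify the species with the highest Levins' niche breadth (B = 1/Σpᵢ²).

Proportions for Plethodon cinereus (n=67): 1/67=0.0149, 9/67=0.1343, 19/67=0.2836, 23/67=0.3433, 11/67=0.1642, 4/67=0.0597
Proportions for Plethodon richmondi (n=117): 47/117=0.4017, 40/117=0.3419, 1/117=0.0085, 12/117=0.1026, 6/117=0.0513, 11/117=0.0940
Proportions for Plethodon glutinosus (n=112): 4/112=0.0357, 10/112=0.0893, 25/112=0.2232, 31/112=0.2768, 23/112=0.2054, 19/112=0.1696
Σp_cineᵢ² = 0.0149² + 0.1343² + 0.2836² + 0.3433² + 0.1642² + 0.0597² = 0.000222 + 0.018036 + 0.080429 + 0.117855 + 0.026962 + 0.003564 = 0.247068
B_cine = 1 / 0.247068 = 4.0475
Σp_richᵢ² = 0.4017² + 0.3419² + 0.0085² + 0.1026² + 0.0513² + 0.0940² = 0.161363 + 0.116896 + 0.000072 + 0.010527 + 0.002632 + 0.008836 = 0.300326
B_rich = 1 / 0.300326 = 3.3297
Σp_glutᵢ² = 0.0357² + 0.0893² + 0.2232² + 0.2768² + 0.2054² + 0.1696² = 0.001274 + 0.007974 + 0.049818 + 0.076618 + 0.042189 + 0.028764 = 0.206637
B_glut = 1 / 0.206637 = 4.8394
Highest B → broadest niche (most generalist): Plethodon glutinosus (B = 4.84).

Plethodon glutinosus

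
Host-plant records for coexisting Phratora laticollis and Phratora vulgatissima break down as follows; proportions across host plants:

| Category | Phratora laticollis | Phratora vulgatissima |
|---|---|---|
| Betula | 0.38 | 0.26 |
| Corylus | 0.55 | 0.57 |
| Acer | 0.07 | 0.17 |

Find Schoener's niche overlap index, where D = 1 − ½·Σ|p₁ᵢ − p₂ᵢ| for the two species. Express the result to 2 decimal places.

0.88

Σ|p₁ᵢ − p₂ᵢ| = 0.12 + 0.02 + 0.10 = 0.24
D = 1 − ½ × 0.24 = 1 − 0.120 = 0.8800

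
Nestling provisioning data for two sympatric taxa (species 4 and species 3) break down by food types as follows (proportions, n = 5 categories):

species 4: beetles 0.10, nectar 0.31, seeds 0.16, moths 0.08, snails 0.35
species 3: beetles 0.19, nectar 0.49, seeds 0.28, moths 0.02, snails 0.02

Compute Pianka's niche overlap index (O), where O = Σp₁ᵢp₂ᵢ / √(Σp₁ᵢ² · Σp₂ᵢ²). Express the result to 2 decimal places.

0.74

Σ p₁ᵢp₂ᵢ = 0.0190 + 0.1519 + 0.0448 + 0.0016 + 0.0070 = 0.2243
Σp_1ᵢ² = 0.10² + 0.31² + 0.16² + 0.08² + 0.35² = 0.0100 + 0.0961 + 0.0256 + 0.0064 + 0.1225 = 0.2606
Σp_2ᵢ² = 0.19² + 0.49² + 0.28² + 0.02² + 0.02² = 0.0361 + 0.2401 + 0.0784 + 0.0004 + 0.0004 = 0.3554
O = 0.2243 / √(0.2606 × 0.3554) = 0.2243 / 0.30433 = 0.7370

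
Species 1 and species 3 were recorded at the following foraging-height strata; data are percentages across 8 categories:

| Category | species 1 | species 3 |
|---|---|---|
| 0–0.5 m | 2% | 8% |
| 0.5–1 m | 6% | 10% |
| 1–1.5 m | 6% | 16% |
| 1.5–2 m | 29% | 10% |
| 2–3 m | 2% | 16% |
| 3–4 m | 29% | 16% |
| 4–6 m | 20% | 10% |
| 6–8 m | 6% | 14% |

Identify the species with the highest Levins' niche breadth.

Convert percentages to proportions (divide by 100).
Σp_1ᵢ² = 0.02² + 0.06² + 0.06² + 0.29² + 0.02² + 0.29² + 0.20² + 0.06² = 0.0004 + 0.0036 + 0.0036 + 0.0841 + 0.0004 + 0.0841 + 0.0400 + 0.0036 = 0.2198
B_1 = 1 / 0.2198 = 4.5496
Σp_3ᵢ² = 0.08² + 0.10² + 0.16² + 0.10² + 0.16² + 0.16² + 0.10² + 0.14² = 0.0064 + 0.0100 + 0.0256 + 0.0100 + 0.0256 + 0.0256 + 0.0100 + 0.0196 = 0.1328
B_3 = 1 / 0.1328 = 7.5301
Highest B → broadest niche (most generalist): species 3 (B = 7.53).

species 3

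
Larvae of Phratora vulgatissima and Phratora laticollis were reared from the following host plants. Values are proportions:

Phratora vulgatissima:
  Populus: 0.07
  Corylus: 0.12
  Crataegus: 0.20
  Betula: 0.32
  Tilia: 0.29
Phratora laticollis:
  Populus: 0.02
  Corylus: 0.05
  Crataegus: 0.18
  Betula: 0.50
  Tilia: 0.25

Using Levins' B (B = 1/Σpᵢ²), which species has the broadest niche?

Σp_vulgᵢ² = 0.07² + 0.12² + 0.20² + 0.32² + 0.29² = 0.0049 + 0.0144 + 0.0400 + 0.1024 + 0.0841 = 0.2458
B_vulg = 1 / 0.2458 = 4.0683
Σp_latiᵢ² = 0.02² + 0.05² + 0.18² + 0.50² + 0.25² = 0.0004 + 0.0025 + 0.0324 + 0.2500 + 0.0625 = 0.3478
B_lati = 1 / 0.3478 = 2.8752
Highest B → broadest niche (most generalist): Phratora vulgatissima (B = 4.07).

Phratora vulgatissima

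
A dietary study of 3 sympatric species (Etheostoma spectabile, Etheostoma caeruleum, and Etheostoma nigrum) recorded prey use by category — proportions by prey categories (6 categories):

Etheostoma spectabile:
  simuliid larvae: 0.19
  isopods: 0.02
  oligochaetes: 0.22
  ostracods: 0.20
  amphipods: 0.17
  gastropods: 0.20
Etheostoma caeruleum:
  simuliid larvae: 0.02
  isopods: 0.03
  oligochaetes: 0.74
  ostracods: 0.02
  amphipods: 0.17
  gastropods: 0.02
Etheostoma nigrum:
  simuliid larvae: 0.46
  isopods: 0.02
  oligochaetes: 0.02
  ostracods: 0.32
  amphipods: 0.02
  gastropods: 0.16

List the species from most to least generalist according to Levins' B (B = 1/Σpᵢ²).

Σp_specᵢ² = 0.19² + 0.02² + 0.22² + 0.20² + 0.17² + 0.20² = 0.0361 + 0.0004 + 0.0484 + 0.0400 + 0.0289 + 0.0400 = 0.1938
B_spec = 1 / 0.1938 = 5.1600
Σp_caerᵢ² = 0.02² + 0.03² + 0.74² + 0.02² + 0.17² + 0.02² = 0.0004 + 0.0009 + 0.5476 + 0.0004 + 0.0289 + 0.0004 = 0.5786
B_caer = 1 / 0.5786 = 1.7283
Σp_nigrᵢ² = 0.46² + 0.02² + 0.02² + 0.32² + 0.02² + 0.16² = 0.2116 + 0.0004 + 0.0004 + 0.1024 + 0.0004 + 0.0256 = 0.3408
B_nigr = 1 / 0.3408 = 2.9343
Ranking by B (broadest → narrowest): Etheostoma spectabile (5.16) > Etheostoma nigrum (2.93) > Etheostoma caeruleum (1.73)

Etheostoma spectabile > Etheostoma nigrum > Etheostoma caeruleum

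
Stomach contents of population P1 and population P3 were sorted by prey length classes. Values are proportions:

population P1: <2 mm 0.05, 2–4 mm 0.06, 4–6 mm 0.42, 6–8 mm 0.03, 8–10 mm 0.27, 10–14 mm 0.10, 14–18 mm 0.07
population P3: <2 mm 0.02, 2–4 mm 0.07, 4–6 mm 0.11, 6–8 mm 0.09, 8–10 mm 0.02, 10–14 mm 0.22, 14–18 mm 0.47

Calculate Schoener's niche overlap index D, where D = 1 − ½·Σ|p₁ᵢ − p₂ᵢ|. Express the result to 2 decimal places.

Σ|p₁ᵢ − p₂ᵢ| = 0.03 + 0.01 + 0.31 + 0.06 + 0.25 + 0.12 + 0.40 = 1.18
D = 1 − ½ × 1.18 = 1 − 0.590 = 0.4100

0.41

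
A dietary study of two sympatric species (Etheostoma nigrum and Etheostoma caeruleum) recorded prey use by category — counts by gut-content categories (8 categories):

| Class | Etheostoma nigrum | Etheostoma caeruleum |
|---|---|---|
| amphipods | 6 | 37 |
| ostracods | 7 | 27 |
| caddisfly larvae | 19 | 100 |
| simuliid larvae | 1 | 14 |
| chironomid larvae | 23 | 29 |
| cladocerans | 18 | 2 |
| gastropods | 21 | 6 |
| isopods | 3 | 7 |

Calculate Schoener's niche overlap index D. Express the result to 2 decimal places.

0.53

Proportions for Etheostoma nigrum (n=98): 6/98=0.0612, 7/98=0.0714, 19/98=0.1939, 1/98=0.0102, 23/98=0.2347, 18/98=0.1837, 21/98=0.2143, 3/98=0.0306
Proportions for Etheostoma caeruleum (n=222): 37/222=0.1667, 27/222=0.1216, 100/222=0.4505, 14/222=0.0631, 29/222=0.1306, 2/222=0.0090, 6/222=0.0270, 7/222=0.0315
Σ|p₁ᵢ − p₂ᵢ| = 0.1055 + 0.0502 + 0.2566 + 0.0529 + 0.1041 + 0.1747 + 0.1873 + 0.0009 = 0.9322
D = 1 − ½ × 0.9322 = 1 − 0.46610 = 0.53390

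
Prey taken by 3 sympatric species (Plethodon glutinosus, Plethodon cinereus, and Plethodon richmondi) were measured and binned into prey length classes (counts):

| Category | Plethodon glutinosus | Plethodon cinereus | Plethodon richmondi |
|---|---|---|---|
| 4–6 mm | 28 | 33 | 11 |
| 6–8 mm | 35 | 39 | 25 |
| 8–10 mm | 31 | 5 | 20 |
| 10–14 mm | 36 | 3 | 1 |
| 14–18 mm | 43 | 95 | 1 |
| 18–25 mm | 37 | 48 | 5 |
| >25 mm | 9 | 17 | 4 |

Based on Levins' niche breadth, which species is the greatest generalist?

Plethodon glutinosus

Proportions for Plethodon glutinosus (n=219): 28/219=0.1279, 35/219=0.1598, 31/219=0.1416, 36/219=0.1644, 43/219=0.1963, 37/219=0.1689, 9/219=0.0411
Proportions for Plethodon cinereus (n=240): 33/240=0.1375, 39/240=0.1625, 5/240=0.0208, 3/240=0.0125, 95/240=0.3958, 48/240=0.2000, 17/240=0.0708
Proportions for Plethodon richmondi (n=67): 11/67=0.1642, 25/67=0.3731, 20/67=0.2985, 1/67=0.0149, 1/67=0.0149, 5/67=0.0746, 4/67=0.0597
Σp_glutᵢ² = 0.1279² + 0.1598² + 0.1416² + 0.1644² + 0.1963² + 0.1689² + 0.0411² = 0.016358 + 0.025536 + 0.020051 + 0.027027 + 0.038534 + 0.028527 + 0.001689 = 0.157722
B_glut = 1 / 0.157722 = 6.3403
Σp_cineᵢ² = 0.1375² + 0.1625² + 0.0208² + 0.0125² + 0.3958² + 0.2000² + 0.0708² = 0.018906 + 0.026406 + 0.000433 + 0.000156 + 0.156658 + 0.040000 + 0.005013 = 0.247572
B_cine = 1 / 0.247572 = 4.0392
Σp_richᵢ² = 0.1642² + 0.3731² + 0.2985² + 0.0149² + 0.0149² + 0.0746² + 0.0597² = 0.026962 + 0.139204 + 0.089102 + 0.000222 + 0.000222 + 0.005565 + 0.003564 = 0.264841
B_rich = 1 / 0.264841 = 3.7759
Highest B → broadest niche (most generalist): Plethodon glutinosus (B = 6.34).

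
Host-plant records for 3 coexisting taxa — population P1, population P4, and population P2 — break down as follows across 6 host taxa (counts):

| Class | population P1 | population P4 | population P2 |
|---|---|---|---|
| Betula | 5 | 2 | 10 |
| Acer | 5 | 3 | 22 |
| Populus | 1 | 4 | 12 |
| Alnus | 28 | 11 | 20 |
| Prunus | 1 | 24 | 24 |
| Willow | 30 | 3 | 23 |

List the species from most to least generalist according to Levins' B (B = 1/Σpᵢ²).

population P2 > population P4 > population P1

Proportions for population P1 (n=70): 5/70=0.0714, 5/70=0.0714, 1/70=0.0143, 28/70=0.4000, 1/70=0.0143, 30/70=0.4286
Proportions for population P4 (n=47): 2/47=0.0426, 3/47=0.0638, 4/47=0.0851, 11/47=0.2340, 24/47=0.5106, 3/47=0.0638
Proportions for population P2 (n=111): 10/111=0.0901, 22/111=0.1982, 12/111=0.1081, 20/111=0.1802, 24/111=0.2162, 23/111=0.2072
Σp_P1ᵢ² = 0.0714² + 0.0714² + 0.0143² + 0.4000² + 0.0143² + 0.4286² = 0.005098 + 0.005098 + 0.000204 + 0.160000 + 0.000204 + 0.183698 = 0.354302
B_P1 = 1 / 0.354302 = 2.8225
Σp_P4ᵢ² = 0.0426² + 0.0638² + 0.0851² + 0.2340² + 0.5106² + 0.0638² = 0.001815 + 0.004070 + 0.007242 + 0.054756 + 0.260712 + 0.004070 = 0.332665
B_P4 = 1 / 0.332665 = 3.0060
Σp_P2ᵢ² = 0.0901² + 0.1982² + 0.1081² + 0.1802² + 0.2162² + 0.2072² = 0.008118 + 0.039283 + 0.011686 + 0.032472 + 0.046742 + 0.042932 = 0.181233
B_P2 = 1 / 0.181233 = 5.5178
Ranking by B (broadest → narrowest): population P2 (5.52) > population P4 (3.01) > population P1 (2.82)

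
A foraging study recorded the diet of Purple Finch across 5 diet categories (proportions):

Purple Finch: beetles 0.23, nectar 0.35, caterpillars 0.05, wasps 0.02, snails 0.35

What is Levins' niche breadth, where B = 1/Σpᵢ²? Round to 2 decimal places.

Σpᵢ² = 0.23² + 0.35² + 0.05² + 0.02² + 0.35² = 0.0529 + 0.1225 + 0.0025 + 0.0004 + 0.1225 = 0.3008
B = 1 / 0.3008 = 3.3245

3.32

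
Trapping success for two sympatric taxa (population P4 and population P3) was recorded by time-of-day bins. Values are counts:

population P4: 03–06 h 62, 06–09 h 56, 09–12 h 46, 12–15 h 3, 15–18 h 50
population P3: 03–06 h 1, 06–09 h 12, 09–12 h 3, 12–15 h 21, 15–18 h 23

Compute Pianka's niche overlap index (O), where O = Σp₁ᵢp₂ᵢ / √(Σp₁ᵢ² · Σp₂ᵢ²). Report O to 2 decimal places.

Proportions for population P4 (n=217): 62/217=0.2857, 56/217=0.2581, 46/217=0.2120, 3/217=0.0138, 50/217=0.2304
Proportions for population P3 (n=60): 1/60=0.0167, 12/60=0.2000, 3/60=0.0500, 21/60=0.3500, 23/60=0.3833
Σ p₁ᵢp₂ᵢ = 0.004771 + 0.051620 + 0.010600 + 0.004830 + 0.088312 = 0.160133
Σp_1ᵢ² = 0.2857² + 0.2581² + 0.2120² + 0.0138² + 0.2304² = 0.081624 + 0.066616 + 0.044944 + 0.000190 + 0.053084 = 0.246458
Σp_2ᵢ² = 0.0167² + 0.2000² + 0.0500² + 0.3500² + 0.3833² = 0.000279 + 0.040000 + 0.002500 + 0.122500 + 0.146919 = 0.312198
O = 0.160133 / √(0.246458 × 0.312198) = 0.160133 / 0.2773873 = 0.5773

0.58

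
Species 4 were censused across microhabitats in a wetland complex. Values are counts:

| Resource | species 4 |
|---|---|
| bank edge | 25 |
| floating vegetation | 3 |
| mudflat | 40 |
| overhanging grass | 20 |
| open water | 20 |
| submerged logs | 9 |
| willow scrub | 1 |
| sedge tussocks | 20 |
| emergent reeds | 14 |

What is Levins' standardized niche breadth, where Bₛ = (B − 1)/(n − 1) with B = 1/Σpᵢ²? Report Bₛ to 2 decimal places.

Proportions for species 4 (n=152): 25/152=0.1645, 3/152=0.0197, 40/152=0.2632, 20/152=0.1316, 20/152=0.1316, 9/152=0.0592, 1/152=0.0066, 20/152=0.1316, 14/152=0.0921
Σpᵢ² = 0.1645² + 0.0197² + 0.2632² + 0.1316² + 0.1316² + 0.0592² + 0.0066² + 0.1316² + 0.0921² = 0.027060 + 0.000388 + 0.069274 + 0.017319 + 0.017319 + 0.003505 + 0.000044 + 0.017319 + 0.008482 = 0.160710
B = 1 / 0.160710 = 6.2224
Bₛ = (B − 1)/(n − 1) = (6.2224 − 1)/(9 − 1) = 5.2224/8 = 0.6528

0.65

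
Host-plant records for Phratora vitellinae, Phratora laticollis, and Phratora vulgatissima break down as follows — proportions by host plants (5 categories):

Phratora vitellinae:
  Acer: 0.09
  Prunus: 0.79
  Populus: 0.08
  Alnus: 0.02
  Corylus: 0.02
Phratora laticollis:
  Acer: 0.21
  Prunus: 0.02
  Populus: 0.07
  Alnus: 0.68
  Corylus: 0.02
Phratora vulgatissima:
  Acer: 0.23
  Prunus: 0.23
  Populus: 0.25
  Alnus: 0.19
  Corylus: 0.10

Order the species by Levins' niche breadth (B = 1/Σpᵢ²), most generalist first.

Phratora vulgatissima > Phratora laticollis > Phratora vitellinae

Σp_viteᵢ² = 0.09² + 0.79² + 0.08² + 0.02² + 0.02² = 0.0081 + 0.6241 + 0.0064 + 0.0004 + 0.0004 = 0.6394
B_vite = 1 / 0.6394 = 1.5640
Σp_latiᵢ² = 0.21² + 0.02² + 0.07² + 0.68² + 0.02² = 0.0441 + 0.0004 + 0.0049 + 0.4624 + 0.0004 = 0.5122
B_lati = 1 / 0.5122 = 1.9524
Σp_vulgᵢ² = 0.23² + 0.23² + 0.25² + 0.19² + 0.10² = 0.0529 + 0.0529 + 0.0625 + 0.0361 + 0.0100 = 0.2144
B_vulg = 1 / 0.2144 = 4.6642
Ranking by B (broadest → narrowest): Phratora vulgatissima (4.66) > Phratora laticollis (1.95) > Phratora vitellinae (1.56)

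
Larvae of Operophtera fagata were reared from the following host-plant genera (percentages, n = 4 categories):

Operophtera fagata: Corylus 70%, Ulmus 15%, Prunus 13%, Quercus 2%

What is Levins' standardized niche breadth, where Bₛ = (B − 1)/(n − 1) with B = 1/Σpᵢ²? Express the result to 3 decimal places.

Convert percentages to proportions (divide by 100).
Σpᵢ² = 0.70² + 0.15² + 0.13² + 0.02² = 0.4900 + 0.0225 + 0.0169 + 0.0004 = 0.5298
B = 1 / 0.5298 = 1.88750
Bₛ = (B − 1)/(n − 1) = (1.88750 − 1)/(4 − 1) = 0.88750/3 = 0.29583

0.296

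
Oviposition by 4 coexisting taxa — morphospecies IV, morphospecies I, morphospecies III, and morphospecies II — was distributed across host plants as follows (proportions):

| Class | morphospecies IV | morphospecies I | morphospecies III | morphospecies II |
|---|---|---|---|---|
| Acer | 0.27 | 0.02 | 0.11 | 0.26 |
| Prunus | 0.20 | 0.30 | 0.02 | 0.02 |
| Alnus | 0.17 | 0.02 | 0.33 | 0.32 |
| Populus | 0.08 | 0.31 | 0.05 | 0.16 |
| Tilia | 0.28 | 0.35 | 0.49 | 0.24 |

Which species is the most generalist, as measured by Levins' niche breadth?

Σp_IVᵢ² = 0.27² + 0.20² + 0.17² + 0.08² + 0.28² = 0.0729 + 0.0400 + 0.0289 + 0.0064 + 0.0784 = 0.2266
B_IV = 1 / 0.2266 = 4.4131
Σp_Iᵢ² = 0.02² + 0.30² + 0.02² + 0.31² + 0.35² = 0.0004 + 0.0900 + 0.0004 + 0.0961 + 0.1225 = 0.3094
B_I = 1 / 0.3094 = 3.2321
Σp_IIIᵢ² = 0.11² + 0.02² + 0.33² + 0.05² + 0.49² = 0.0121 + 0.0004 + 0.1089 + 0.0025 + 0.2401 = 0.3640
B_III = 1 / 0.3640 = 2.7473
Σp_IIᵢ² = 0.26² + 0.02² + 0.32² + 0.16² + 0.24² = 0.0676 + 0.0004 + 0.1024 + 0.0256 + 0.0576 = 0.2536
B_II = 1 / 0.2536 = 3.9432
Highest B → broadest niche (most generalist): morphospecies IV (B = 4.41).

morphospecies IV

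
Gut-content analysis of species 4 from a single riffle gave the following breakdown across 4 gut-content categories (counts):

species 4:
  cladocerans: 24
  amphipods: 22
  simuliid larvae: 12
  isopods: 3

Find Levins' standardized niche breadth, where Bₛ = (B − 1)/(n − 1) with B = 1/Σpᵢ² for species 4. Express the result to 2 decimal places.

0.69

Proportions for species 4 (n=61): 24/61=0.3934, 22/61=0.3607, 12/61=0.1967, 3/61=0.0492
Σpᵢ² = 0.3934² + 0.3607² + 0.1967² + 0.0492² = 0.154764 + 0.130104 + 0.038691 + 0.002421 = 0.325980
B = 1 / 0.325980 = 3.0677
Bₛ = (B − 1)/(n − 1) = (3.0677 − 1)/(4 − 1) = 2.0677/3 = 0.6892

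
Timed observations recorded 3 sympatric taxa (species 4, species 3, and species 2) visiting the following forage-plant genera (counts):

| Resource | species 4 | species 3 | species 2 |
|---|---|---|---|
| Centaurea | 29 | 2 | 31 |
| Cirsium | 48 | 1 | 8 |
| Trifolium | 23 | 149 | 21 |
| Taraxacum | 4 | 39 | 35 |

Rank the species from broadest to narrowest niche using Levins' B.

Proportions for species 4 (n=104): 29/104=0.2788, 48/104=0.4615, 23/104=0.2212, 4/104=0.0385
Proportions for species 3 (n=191): 2/191=0.0105, 1/191=0.0052, 149/191=0.7801, 39/191=0.2042
Proportions for species 2 (n=95): 31/95=0.3263, 8/95=0.0842, 21/95=0.2211, 35/95=0.3684
Σp_4ᵢ² = 0.2788² + 0.4615² + 0.2212² + 0.0385² = 0.077729 + 0.212982 + 0.048929 + 0.001482 = 0.341122
B_4 = 1 / 0.341122 = 2.9315
Σp_3ᵢ² = 0.0105² + 0.0052² + 0.7801² + 0.2042² = 0.000110 + 0.000027 + 0.608556 + 0.041698 = 0.650391
B_3 = 1 / 0.650391 = 1.5375
Σp_2ᵢ² = 0.3263² + 0.0842² + 0.2211² + 0.3684² = 0.106472 + 0.007090 + 0.048885 + 0.135719 = 0.298166
B_2 = 1 / 0.298166 = 3.3538
Ranking by B (broadest → narrowest): species 2 (3.35) > species 4 (2.93) > species 3 (1.54)

species 2 > species 4 > species 3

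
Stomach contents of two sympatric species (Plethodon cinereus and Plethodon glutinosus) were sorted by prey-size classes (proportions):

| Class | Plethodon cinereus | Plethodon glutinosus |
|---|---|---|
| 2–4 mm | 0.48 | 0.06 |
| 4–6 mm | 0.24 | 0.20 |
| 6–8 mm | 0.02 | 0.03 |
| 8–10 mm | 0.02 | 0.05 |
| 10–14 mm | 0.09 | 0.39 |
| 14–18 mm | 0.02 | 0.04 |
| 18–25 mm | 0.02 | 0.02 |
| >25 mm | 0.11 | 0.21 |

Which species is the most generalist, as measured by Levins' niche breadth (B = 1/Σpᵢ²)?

Σp_cineᵢ² = 0.48² + 0.24² + 0.02² + 0.02² + 0.09² + 0.02² + 0.02² + 0.11² = 0.2304 + 0.0576 + 0.0004 + 0.0004 + 0.0081 + 0.0004 + 0.0004 + 0.0121 = 0.3098
B_cine = 1 / 0.3098 = 3.2279
Σp_glutᵢ² = 0.06² + 0.20² + 0.03² + 0.05² + 0.39² + 0.04² + 0.02² + 0.21² = 0.0036 + 0.0400 + 0.0009 + 0.0025 + 0.1521 + 0.0016 + 0.0004 + 0.0441 = 0.2452
B_glut = 1 / 0.2452 = 4.0783
Highest B → broadest niche (most generalist): Plethodon glutinosus (B = 4.08).

Plethodon glutinosus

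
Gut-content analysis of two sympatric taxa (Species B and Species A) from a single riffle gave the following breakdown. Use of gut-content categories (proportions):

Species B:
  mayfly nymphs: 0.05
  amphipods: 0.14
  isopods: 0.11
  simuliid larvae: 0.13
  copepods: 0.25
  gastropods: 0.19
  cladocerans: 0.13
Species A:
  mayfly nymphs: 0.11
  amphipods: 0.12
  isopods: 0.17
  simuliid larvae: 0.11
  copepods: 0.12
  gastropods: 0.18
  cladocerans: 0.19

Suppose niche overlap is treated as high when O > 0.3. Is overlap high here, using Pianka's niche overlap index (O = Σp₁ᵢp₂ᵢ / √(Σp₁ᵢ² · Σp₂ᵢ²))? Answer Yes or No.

Σ p₁ᵢp₂ᵢ = 0.0055 + 0.0168 + 0.0187 + 0.0143 + 0.0300 + 0.0342 + 0.0247 = 0.1442
Σp_1ᵢ² = 0.05² + 0.14² + 0.11² + 0.13² + 0.25² + 0.19² + 0.13² = 0.0025 + 0.0196 + 0.0121 + 0.0169 + 0.0625 + 0.0361 + 0.0169 = 0.1666
Σp_2ᵢ² = 0.11² + 0.12² + 0.17² + 0.11² + 0.12² + 0.18² + 0.19² = 0.0121 + 0.0144 + 0.0289 + 0.0121 + 0.0144 + 0.0324 + 0.0361 = 0.1504
O = 0.1442 / √(0.1666 × 0.1504) = 0.1442 / 0.15829 = 0.9110
O = 0.9110 > 0.3 → Yes.

Yes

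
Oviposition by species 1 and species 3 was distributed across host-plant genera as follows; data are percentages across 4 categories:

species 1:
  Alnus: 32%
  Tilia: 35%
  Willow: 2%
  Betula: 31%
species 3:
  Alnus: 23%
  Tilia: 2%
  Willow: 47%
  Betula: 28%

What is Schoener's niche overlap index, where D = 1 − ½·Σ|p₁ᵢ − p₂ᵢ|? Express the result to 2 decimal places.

Convert percentages to proportions (divide by 100).
Σ|p₁ᵢ − p₂ᵢ| = 0.09 + 0.33 + 0.45 + 0.03 = 0.90
D = 1 − ½ × 0.90 = 1 − 0.450 = 0.5500

0.55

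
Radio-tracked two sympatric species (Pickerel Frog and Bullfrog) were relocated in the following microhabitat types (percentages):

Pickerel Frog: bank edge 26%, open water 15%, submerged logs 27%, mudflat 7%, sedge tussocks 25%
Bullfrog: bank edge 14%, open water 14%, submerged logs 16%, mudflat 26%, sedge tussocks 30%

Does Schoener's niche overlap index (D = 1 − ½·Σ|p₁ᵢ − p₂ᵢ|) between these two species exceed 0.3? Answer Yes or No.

Convert percentages to proportions (divide by 100).
Σ|p₁ᵢ − p₂ᵢ| = 0.12 + 0.01 + 0.11 + 0.19 + 0.05 = 0.48
D = 1 − ½ × 0.48 = 1 − 0.240 = 0.7600
D = 0.7600 > 0.3 → Yes.

Yes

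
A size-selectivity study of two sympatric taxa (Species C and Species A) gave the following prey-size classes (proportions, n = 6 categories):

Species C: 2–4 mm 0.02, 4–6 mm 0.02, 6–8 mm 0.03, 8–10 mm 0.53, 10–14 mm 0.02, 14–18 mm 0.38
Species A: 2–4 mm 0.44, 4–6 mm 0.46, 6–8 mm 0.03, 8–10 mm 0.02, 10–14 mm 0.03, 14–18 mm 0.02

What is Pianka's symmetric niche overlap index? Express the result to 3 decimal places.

Σ p₁ᵢp₂ᵢ = 0.0088 + 0.0092 + 0.0009 + 0.0106 + 0.0006 + 0.0076 = 0.0377
Σp_1ᵢ² = 0.02² + 0.02² + 0.03² + 0.53² + 0.02² + 0.38² = 0.0004 + 0.0004 + 0.0009 + 0.2809 + 0.0004 + 0.1444 = 0.4274
Σp_2ᵢ² = 0.44² + 0.46² + 0.03² + 0.02² + 0.03² + 0.02² = 0.1936 + 0.2116 + 0.0009 + 0.0004 + 0.0009 + 0.0004 = 0.4078
O = 0.0377 / √(0.4274 × 0.4078) = 0.0377 / 0.417485 = 0.09030

0.090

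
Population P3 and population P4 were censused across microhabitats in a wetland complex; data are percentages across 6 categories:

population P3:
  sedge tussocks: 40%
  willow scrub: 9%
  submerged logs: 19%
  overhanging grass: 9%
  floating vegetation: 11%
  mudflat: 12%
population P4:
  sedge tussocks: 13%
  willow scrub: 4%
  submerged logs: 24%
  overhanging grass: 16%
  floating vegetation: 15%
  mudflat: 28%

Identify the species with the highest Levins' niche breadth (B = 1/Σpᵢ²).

population P4

Convert percentages to proportions (divide by 100).
Σp_P3ᵢ² = 0.40² + 0.09² + 0.19² + 0.09² + 0.11² + 0.12² = 0.1600 + 0.0081 + 0.0361 + 0.0081 + 0.0121 + 0.0144 = 0.2388
B_P3 = 1 / 0.2388 = 4.1876
Σp_P4ᵢ² = 0.13² + 0.04² + 0.24² + 0.16² + 0.15² + 0.28² = 0.0169 + 0.0016 + 0.0576 + 0.0256 + 0.0225 + 0.0784 = 0.2026
B_P4 = 1 / 0.2026 = 4.9358
Highest B → broadest niche (most generalist): population P4 (B = 4.94).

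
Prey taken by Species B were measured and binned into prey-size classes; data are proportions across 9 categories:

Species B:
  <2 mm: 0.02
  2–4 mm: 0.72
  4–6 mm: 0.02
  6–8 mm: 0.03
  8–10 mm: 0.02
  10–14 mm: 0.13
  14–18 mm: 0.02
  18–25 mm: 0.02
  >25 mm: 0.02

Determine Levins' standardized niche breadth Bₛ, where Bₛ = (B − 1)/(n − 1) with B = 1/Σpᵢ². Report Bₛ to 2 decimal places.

Σpᵢ² = 0.02² + 0.72² + 0.02² + 0.03² + 0.02² + 0.13² + 0.02² + 0.02² + 0.02² = 0.0004 + 0.5184 + 0.0004 + 0.0009 + 0.0004 + 0.0169 + 0.0004 + 0.0004 + 0.0004 = 0.5386
B = 1 / 0.5386 = 1.8567
Bₛ = (B − 1)/(n − 1) = (1.8567 − 1)/(9 − 1) = 0.8567/8 = 0.1071

0.11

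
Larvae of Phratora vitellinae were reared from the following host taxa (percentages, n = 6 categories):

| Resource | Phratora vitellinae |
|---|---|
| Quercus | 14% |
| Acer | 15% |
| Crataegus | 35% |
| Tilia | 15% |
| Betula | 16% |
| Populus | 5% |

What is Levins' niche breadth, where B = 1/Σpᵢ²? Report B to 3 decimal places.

4.647

Convert percentages to proportions (divide by 100).
Σpᵢ² = 0.14² + 0.15² + 0.35² + 0.15² + 0.16² + 0.05² = 0.0196 + 0.0225 + 0.1225 + 0.0225 + 0.0256 + 0.0025 = 0.2152
B = 1 / 0.2152 = 4.64684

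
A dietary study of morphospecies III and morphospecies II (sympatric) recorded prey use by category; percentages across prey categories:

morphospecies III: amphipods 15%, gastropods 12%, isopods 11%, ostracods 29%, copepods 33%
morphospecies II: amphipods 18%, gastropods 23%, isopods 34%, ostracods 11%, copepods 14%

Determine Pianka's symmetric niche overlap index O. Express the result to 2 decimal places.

0.72

Convert percentages to proportions (divide by 100).
Σ p₁ᵢp₂ᵢ = 0.0270 + 0.0276 + 0.0374 + 0.0319 + 0.0462 = 0.1701
Σp_1ᵢ² = 0.15² + 0.12² + 0.11² + 0.29² + 0.33² = 0.0225 + 0.0144 + 0.0121 + 0.0841 + 0.1089 = 0.2420
Σp_2ᵢ² = 0.18² + 0.23² + 0.34² + 0.11² + 0.14² = 0.0324 + 0.0529 + 0.1156 + 0.0121 + 0.0196 = 0.2326
O = 0.1701 / √(0.2420 × 0.2326) = 0.1701 / 0.23725 = 0.7170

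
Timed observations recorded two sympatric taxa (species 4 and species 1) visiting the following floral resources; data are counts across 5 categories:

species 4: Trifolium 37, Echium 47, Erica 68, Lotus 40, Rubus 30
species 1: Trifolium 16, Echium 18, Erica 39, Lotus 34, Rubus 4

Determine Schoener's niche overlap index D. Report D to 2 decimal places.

0.83

Proportions for species 4 (n=222): 37/222=0.1667, 47/222=0.2117, 68/222=0.3063, 40/222=0.1802, 30/222=0.1351
Proportions for species 1 (n=111): 16/111=0.1441, 18/111=0.1622, 39/111=0.3514, 34/111=0.3063, 4/111=0.0360
Σ|p₁ᵢ − p₂ᵢ| = 0.0226 + 0.0495 + 0.0451 + 0.1261 + 0.0991 = 0.3424
D = 1 − ½ × 0.3424 = 1 − 0.17120 = 0.82880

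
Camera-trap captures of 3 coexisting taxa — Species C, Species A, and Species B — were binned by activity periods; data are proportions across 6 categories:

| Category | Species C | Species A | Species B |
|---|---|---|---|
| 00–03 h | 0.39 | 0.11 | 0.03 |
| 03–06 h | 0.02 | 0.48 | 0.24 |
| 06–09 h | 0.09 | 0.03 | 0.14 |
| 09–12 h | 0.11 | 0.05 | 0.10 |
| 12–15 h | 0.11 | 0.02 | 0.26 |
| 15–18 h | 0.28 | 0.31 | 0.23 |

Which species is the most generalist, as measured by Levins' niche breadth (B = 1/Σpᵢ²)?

Σp_Cᵢ² = 0.39² + 0.02² + 0.09² + 0.11² + 0.11² + 0.28² = 0.1521 + 0.0004 + 0.0081 + 0.0121 + 0.0121 + 0.0784 = 0.2632
B_C = 1 / 0.2632 = 3.7994
Σp_Aᵢ² = 0.11² + 0.48² + 0.03² + 0.05² + 0.02² + 0.31² = 0.0121 + 0.2304 + 0.0009 + 0.0025 + 0.0004 + 0.0961 = 0.3424
B_A = 1 / 0.3424 = 2.9206
Σp_Bᵢ² = 0.03² + 0.24² + 0.14² + 0.10² + 0.26² + 0.23² = 0.0009 + 0.0576 + 0.0196 + 0.0100 + 0.0676 + 0.0529 = 0.2086
B_B = 1 / 0.2086 = 4.7939
Highest B → broadest niche (most generalist): Species B (B = 4.79).

Species B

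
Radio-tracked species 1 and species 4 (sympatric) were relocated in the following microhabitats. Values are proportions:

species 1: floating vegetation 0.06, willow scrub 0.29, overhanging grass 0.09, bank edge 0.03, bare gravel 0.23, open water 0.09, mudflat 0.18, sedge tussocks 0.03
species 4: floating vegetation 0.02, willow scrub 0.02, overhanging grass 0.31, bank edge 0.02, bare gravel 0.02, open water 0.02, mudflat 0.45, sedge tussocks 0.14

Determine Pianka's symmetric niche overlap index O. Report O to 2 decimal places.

Σ p₁ᵢp₂ᵢ = 0.0012 + 0.0058 + 0.0279 + 0.0006 + 0.0046 + 0.0018 + 0.0810 + 0.0042 = 0.1271
Σp_1ᵢ² = 0.06² + 0.29² + 0.09² + 0.03² + 0.23² + 0.09² + 0.18² + 0.03² = 0.0036 + 0.0841 + 0.0081 + 0.0009 + 0.0529 + 0.0081 + 0.0324 + 0.0009 = 0.1910
Σp_2ᵢ² = 0.02² + 0.02² + 0.31² + 0.02² + 0.02² + 0.02² + 0.45² + 0.14² = 0.0004 + 0.0004 + 0.0961 + 0.0004 + 0.0004 + 0.0004 + 0.2025 + 0.0196 = 0.3202
O = 0.1271 / √(0.1910 × 0.3202) = 0.1271 / 0.24730 = 0.5140

0.51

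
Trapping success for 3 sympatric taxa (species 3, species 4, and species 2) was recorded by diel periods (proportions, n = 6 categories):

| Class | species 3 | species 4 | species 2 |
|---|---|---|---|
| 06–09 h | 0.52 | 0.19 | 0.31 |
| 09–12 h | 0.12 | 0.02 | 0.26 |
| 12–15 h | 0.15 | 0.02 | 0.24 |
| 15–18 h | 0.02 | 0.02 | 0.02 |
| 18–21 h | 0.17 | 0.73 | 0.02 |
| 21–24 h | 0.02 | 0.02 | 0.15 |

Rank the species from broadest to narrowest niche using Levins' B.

Σp_3ᵢ² = 0.52² + 0.12² + 0.15² + 0.02² + 0.17² + 0.02² = 0.2704 + 0.0144 + 0.0225 + 0.0004 + 0.0289 + 0.0004 = 0.3370
B_3 = 1 / 0.3370 = 2.9674
Σp_4ᵢ² = 0.19² + 0.02² + 0.02² + 0.02² + 0.73² + 0.02² = 0.0361 + 0.0004 + 0.0004 + 0.0004 + 0.5329 + 0.0004 = 0.5706
B_4 = 1 / 0.5706 = 1.7525
Σp_2ᵢ² = 0.31² + 0.26² + 0.24² + 0.02² + 0.02² + 0.15² = 0.0961 + 0.0676 + 0.0576 + 0.0004 + 0.0004 + 0.0225 = 0.2446
B_2 = 1 / 0.2446 = 4.0883
Ranking by B (broadest → narrowest): species 2 (4.09) > species 3 (2.97) > species 4 (1.75)

species 2 > species 3 > species 4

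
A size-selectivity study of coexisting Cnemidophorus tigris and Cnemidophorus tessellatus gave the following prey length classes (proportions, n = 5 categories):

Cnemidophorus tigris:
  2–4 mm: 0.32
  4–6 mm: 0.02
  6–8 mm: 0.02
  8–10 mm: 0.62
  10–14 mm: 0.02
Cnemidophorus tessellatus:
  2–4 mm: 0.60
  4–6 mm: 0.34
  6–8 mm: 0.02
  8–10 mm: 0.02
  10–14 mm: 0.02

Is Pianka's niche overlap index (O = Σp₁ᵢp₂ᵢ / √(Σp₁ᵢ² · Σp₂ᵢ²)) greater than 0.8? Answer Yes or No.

Σ p₁ᵢp₂ᵢ = 0.1920 + 0.0068 + 0.0004 + 0.0124 + 0.0004 = 0.2120
Σp_1ᵢ² = 0.32² + 0.02² + 0.02² + 0.62² + 0.02² = 0.1024 + 0.0004 + 0.0004 + 0.3844 + 0.0004 = 0.4880
Σp_2ᵢ² = 0.60² + 0.34² + 0.02² + 0.02² + 0.02² = 0.3600 + 0.1156 + 0.0004 + 0.0004 + 0.0004 = 0.4768
O = 0.2120 / √(0.4880 × 0.4768) = 0.2120 / 0.48237 = 0.4395
O = 0.4395 < 0.8 → No.

No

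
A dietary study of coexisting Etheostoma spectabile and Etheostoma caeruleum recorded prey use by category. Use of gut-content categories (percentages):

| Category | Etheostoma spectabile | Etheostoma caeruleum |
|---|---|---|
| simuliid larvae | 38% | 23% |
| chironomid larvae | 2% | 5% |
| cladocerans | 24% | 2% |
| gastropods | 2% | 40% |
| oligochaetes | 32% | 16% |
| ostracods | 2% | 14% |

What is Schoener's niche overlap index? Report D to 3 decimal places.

Convert percentages to proportions (divide by 100).
Σ|p₁ᵢ − p₂ᵢ| = 0.15 + 0.03 + 0.22 + 0.38 + 0.16 + 0.12 = 1.06
D = 1 − ½ × 1.06 = 1 − 0.530 = 0.47000

0.470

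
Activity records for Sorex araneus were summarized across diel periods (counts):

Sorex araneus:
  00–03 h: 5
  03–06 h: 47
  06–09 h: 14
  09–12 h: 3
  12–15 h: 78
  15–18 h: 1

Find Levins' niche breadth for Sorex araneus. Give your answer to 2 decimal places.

2.57

Proportions for Sorex araneus (n=148): 5/148=0.0338, 47/148=0.3176, 14/148=0.0946, 3/148=0.0203, 78/148=0.5270, 1/148=0.0068
Σpᵢ² = 0.0338² + 0.3176² + 0.0946² + 0.0203² + 0.5270² + 0.0068² = 0.001142 + 0.100870 + 0.008949 + 0.000412 + 0.277729 + 0.000046 = 0.389148
B = 1 / 0.389148 = 2.5697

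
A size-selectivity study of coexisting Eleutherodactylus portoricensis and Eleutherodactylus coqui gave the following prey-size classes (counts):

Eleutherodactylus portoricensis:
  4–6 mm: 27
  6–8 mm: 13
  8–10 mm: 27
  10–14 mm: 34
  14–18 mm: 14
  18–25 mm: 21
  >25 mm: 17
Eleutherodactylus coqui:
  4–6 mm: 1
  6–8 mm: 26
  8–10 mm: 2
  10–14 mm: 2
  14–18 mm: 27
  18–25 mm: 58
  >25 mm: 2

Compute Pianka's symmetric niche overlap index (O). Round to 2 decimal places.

Proportions for Eleutherodactylus portoricensis (n=153): 27/153=0.1765, 13/153=0.0850, 27/153=0.1765, 34/153=0.2222, 14/153=0.0915, 21/153=0.1373, 17/153=0.1111
Proportions for Eleutherodactylus coqui (n=118): 1/118=0.0085, 26/118=0.2203, 2/118=0.0169, 2/118=0.0169, 27/118=0.2288, 58/118=0.4915, 2/118=0.0169
Σ p₁ᵢp₂ᵢ = 0.001500 + 0.018726 + 0.002983 + 0.003755 + 0.020935 + 0.067483 + 0.001878 = 0.117260
Σp_1ᵢ² = 0.1765² + 0.0850² + 0.1765² + 0.2222² + 0.0915² + 0.1373² + 0.1111² = 0.031152 + 0.007225 + 0.031152 + 0.049373 + 0.008372 + 0.018851 + 0.012343 = 0.158468
Σp_2ᵢ² = 0.0085² + 0.2203² + 0.0169² + 0.0169² + 0.2288² + 0.4915² + 0.0169² = 0.000072 + 0.048532 + 0.000286 + 0.000286 + 0.052349 + 0.241572 + 0.000286 = 0.343383
O = 0.117260 / √(0.158468 × 0.343383) = 0.117260 / 0.2332707 = 0.5027

0.50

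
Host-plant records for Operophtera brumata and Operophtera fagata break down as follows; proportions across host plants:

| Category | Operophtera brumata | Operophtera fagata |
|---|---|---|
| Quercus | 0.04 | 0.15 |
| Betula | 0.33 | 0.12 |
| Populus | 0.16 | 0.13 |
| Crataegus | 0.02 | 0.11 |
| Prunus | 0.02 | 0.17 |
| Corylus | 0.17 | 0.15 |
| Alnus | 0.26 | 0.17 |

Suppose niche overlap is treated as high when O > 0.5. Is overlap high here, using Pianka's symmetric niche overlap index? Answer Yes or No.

Σ p₁ᵢp₂ᵢ = 0.0060 + 0.0396 + 0.0208 + 0.0022 + 0.0034 + 0.0255 + 0.0442 = 0.1417
Σp_1ᵢ² = 0.04² + 0.33² + 0.16² + 0.02² + 0.02² + 0.17² + 0.26² = 0.0016 + 0.1089 + 0.0256 + 0.0004 + 0.0004 + 0.0289 + 0.0676 = 0.2334
Σp_2ᵢ² = 0.15² + 0.12² + 0.13² + 0.11² + 0.17² + 0.15² + 0.17² = 0.0225 + 0.0144 + 0.0169 + 0.0121 + 0.0289 + 0.0225 + 0.0289 = 0.1462
O = 0.1417 / √(0.2334 × 0.1462) = 0.1417 / 0.18472 = 0.7671
O = 0.7671 > 0.5 → Yes.

Yes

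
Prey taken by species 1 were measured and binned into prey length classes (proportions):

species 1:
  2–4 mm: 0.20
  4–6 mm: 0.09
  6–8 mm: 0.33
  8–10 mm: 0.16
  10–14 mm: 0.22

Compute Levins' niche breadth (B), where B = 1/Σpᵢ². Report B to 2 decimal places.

Σpᵢ² = 0.20² + 0.09² + 0.33² + 0.16² + 0.22² = 0.0400 + 0.0081 + 0.1089 + 0.0256 + 0.0484 = 0.2310
B = 1 / 0.2310 = 4.3290

4.33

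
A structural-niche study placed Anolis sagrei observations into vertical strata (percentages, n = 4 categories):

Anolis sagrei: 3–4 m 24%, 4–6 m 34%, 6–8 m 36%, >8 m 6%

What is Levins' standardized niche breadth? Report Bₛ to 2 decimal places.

Convert percentages to proportions (divide by 100).
Σpᵢ² = 0.24² + 0.34² + 0.36² + 0.06² = 0.0576 + 0.1156 + 0.1296 + 0.0036 = 0.3064
B = 1 / 0.3064 = 3.2637
Bₛ = (B − 1)/(n − 1) = (3.2637 − 1)/(4 − 1) = 2.2637/3 = 0.7546

0.75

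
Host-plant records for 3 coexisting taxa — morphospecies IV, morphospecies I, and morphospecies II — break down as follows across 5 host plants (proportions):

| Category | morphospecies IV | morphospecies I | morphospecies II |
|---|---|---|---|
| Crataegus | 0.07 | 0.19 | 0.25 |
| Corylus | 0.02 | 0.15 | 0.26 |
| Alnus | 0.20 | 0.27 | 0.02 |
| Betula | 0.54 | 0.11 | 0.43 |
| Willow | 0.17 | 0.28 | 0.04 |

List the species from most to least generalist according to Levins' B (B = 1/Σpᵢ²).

morphospecies I > morphospecies II > morphospecies IV

Σp_IVᵢ² = 0.07² + 0.02² + 0.20² + 0.54² + 0.17² = 0.0049 + 0.0004 + 0.0400 + 0.2916 + 0.0289 = 0.3658
B_IV = 1 / 0.3658 = 2.7337
Σp_Iᵢ² = 0.19² + 0.15² + 0.27² + 0.11² + 0.28² = 0.0361 + 0.0225 + 0.0729 + 0.0121 + 0.0784 = 0.2220
B_I = 1 / 0.2220 = 4.5045
Σp_IIᵢ² = 0.25² + 0.26² + 0.02² + 0.43² + 0.04² = 0.0625 + 0.0676 + 0.0004 + 0.1849 + 0.0016 = 0.3170
B_II = 1 / 0.3170 = 3.1546
Ranking by B (broadest → narrowest): morphospecies I (4.50) > morphospecies II (3.15) > morphospecies IV (2.73)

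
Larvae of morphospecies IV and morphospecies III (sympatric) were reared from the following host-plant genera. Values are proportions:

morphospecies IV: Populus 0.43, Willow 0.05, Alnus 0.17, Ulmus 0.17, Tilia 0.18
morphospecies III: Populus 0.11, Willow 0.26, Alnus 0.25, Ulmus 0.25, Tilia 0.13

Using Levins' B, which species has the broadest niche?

Σp_IVᵢ² = 0.43² + 0.05² + 0.17² + 0.17² + 0.18² = 0.1849 + 0.0025 + 0.0289 + 0.0289 + 0.0324 = 0.2776
B_IV = 1 / 0.2776 = 3.6023
Σp_IIIᵢ² = 0.11² + 0.26² + 0.25² + 0.25² + 0.13² = 0.0121 + 0.0676 + 0.0625 + 0.0625 + 0.0169 = 0.2216
B_III = 1 / 0.2216 = 4.5126
Highest B → broadest niche (most generalist): morphospecies III (B = 4.51).

morphospecies III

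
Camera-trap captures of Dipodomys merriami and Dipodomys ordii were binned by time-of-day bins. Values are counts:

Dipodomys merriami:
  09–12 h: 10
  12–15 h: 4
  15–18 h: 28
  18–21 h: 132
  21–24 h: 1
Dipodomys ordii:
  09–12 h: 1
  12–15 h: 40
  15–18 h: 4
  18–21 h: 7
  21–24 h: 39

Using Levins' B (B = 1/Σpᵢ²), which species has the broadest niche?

Proportions for Dipodomys merriami (n=175): 10/175=0.0571, 4/175=0.0229, 28/175=0.1600, 132/175=0.7543, 1/175=0.0057
Proportions for Dipodomys ordii (n=91): 1/91=0.0110, 40/91=0.4396, 4/91=0.0440, 7/91=0.0769, 39/91=0.4286
Σp_merrᵢ² = 0.0571² + 0.0229² + 0.1600² + 0.7543² + 0.0057² = 0.003260 + 0.000524 + 0.025600 + 0.568968 + 0.000032 = 0.598384
B_merr = 1 / 0.598384 = 1.6712
Σp_ordiᵢ² = 0.0110² + 0.4396² + 0.0440² + 0.0769² + 0.4286² = 0.000121 + 0.193248 + 0.001936 + 0.005914 + 0.183698 = 0.384917
B_ordi = 1 / 0.384917 = 2.5980
Highest B → broadest niche (most generalist): Dipodomys ordii (B = 2.60).

Dipodomys ordii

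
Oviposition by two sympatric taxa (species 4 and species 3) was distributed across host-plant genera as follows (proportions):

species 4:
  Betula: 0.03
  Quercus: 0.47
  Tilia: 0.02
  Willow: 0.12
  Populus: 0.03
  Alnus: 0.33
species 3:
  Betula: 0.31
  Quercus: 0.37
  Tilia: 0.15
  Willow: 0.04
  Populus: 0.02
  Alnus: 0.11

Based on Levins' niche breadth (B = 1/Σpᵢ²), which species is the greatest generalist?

species 3

Σp_4ᵢ² = 0.03² + 0.47² + 0.02² + 0.12² + 0.03² + 0.33² = 0.0009 + 0.2209 + 0.0004 + 0.0144 + 0.0009 + 0.1089 = 0.3464
B_4 = 1 / 0.3464 = 2.8868
Σp_3ᵢ² = 0.31² + 0.37² + 0.15² + 0.04² + 0.02² + 0.11² = 0.0961 + 0.1369 + 0.0225 + 0.0016 + 0.0004 + 0.0121 = 0.2696
B_3 = 1 / 0.2696 = 3.7092
Highest B → broadest niche (most generalist): species 3 (B = 3.71).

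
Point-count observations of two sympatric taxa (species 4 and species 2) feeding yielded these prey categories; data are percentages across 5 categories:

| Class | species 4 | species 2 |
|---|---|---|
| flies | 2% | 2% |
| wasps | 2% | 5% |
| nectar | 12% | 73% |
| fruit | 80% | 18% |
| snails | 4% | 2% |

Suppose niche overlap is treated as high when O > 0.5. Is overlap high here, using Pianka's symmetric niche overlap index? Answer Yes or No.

No

Convert percentages to proportions (divide by 100).
Σ p₁ᵢp₂ᵢ = 0.0004 + 0.0010 + 0.0876 + 0.1440 + 0.0008 = 0.2338
Σp_1ᵢ² = 0.02² + 0.02² + 0.12² + 0.80² + 0.04² = 0.0004 + 0.0004 + 0.0144 + 0.6400 + 0.0016 = 0.6568
Σp_2ᵢ² = 0.02² + 0.05² + 0.73² + 0.18² + 0.02² = 0.0004 + 0.0025 + 0.5329 + 0.0324 + 0.0004 = 0.5686
O = 0.2338 / √(0.6568 × 0.5686) = 0.2338 / 0.61111 = 0.3826
O = 0.3826 < 0.5 → No.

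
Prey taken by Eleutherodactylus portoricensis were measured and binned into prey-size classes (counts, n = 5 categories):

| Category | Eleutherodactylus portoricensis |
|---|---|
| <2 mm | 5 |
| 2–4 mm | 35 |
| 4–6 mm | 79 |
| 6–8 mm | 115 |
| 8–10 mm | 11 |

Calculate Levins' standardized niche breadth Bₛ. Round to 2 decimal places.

Proportions for Eleutherodactylus portoricensis (n=245): 5/245=0.0204, 35/245=0.1429, 79/245=0.3224, 115/245=0.4694, 11/245=0.0449
Σpᵢ² = 0.0204² + 0.1429² + 0.3224² + 0.4694² + 0.0449² = 0.000416 + 0.020420 + 0.103942 + 0.220336 + 0.002016 = 0.347130
B = 1 / 0.347130 = 2.8808
Bₛ = (B − 1)/(n − 1) = (2.8808 − 1)/(5 − 1) = 1.8808/4 = 0.4702

0.47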